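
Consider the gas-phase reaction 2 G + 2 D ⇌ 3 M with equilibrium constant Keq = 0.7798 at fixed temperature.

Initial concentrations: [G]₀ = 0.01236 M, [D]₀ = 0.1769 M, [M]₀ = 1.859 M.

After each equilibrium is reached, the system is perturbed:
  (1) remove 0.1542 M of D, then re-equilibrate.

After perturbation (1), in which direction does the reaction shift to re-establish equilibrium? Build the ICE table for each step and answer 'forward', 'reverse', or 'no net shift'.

Q₀ = 1.3438e+06 vs Keq = 0.7798 ⇒ Q>K, reverse
Step 1:
                  G         D         M
  I         0.01236    0.1769     1.859
  C          0.7514    0.7514    -1.127
  E          0.7638    0.9283    0.7319
  solve Keq expr → x = -0.3757; check Q = 0.7798
Then remove 0.1542 M of D.
Step 2:
                  G         D         M
  I          0.7638    0.7741    0.7319
  C         0.03171   0.03171  -0.04757
  E          0.7955    0.8058    0.6843
  solve Keq expr → x = -0.01586; check Q = 0.7798

Direction: reverse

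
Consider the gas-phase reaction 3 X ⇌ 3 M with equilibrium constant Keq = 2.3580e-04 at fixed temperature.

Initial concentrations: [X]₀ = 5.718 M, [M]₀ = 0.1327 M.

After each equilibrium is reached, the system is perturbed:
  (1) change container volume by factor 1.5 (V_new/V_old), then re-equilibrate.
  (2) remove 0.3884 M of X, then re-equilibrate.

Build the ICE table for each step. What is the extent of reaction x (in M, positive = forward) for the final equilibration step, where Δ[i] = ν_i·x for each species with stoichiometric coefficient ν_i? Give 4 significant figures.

Q₀ = 1.2499e-05 vs Keq = 2.3580e-04 ⇒ Q<K, forward
Step 1:
                  X         M
  Initial     5.718    0.1327
  Change    -0.2077    0.2077
  Equil        5.51    0.3404
  solve Keq expr → x = 0.06924; check Q = 2.3580e-04
Then change container volume by factor 1.5 (V_new/V_old).
Step 2:
                  X         M
  Initial     3.674    0.2269
  Change          0         0
  Equil       3.674    0.2269
  solve Keq expr → x = 0; check Q = 2.3580e-04
Then remove 0.3884 M of X.
Step 3:
                  X         M
  Initial     3.285    0.2269
  Change     0.0226   -0.0226
  Equil       3.308    0.2044
  solve Keq expr → x = -0.007533; check Q = 2.3580e-04

x = -0.007533 M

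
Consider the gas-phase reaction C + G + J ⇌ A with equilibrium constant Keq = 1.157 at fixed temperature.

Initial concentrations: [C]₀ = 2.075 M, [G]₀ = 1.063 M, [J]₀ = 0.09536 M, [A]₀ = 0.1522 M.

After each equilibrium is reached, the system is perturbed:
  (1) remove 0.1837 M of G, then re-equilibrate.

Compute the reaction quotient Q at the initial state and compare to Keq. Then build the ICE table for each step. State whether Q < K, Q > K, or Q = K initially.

Q₀ = 0.7236 vs Keq = 1.157 ⇒ Q<K, forward
Step 1:
                   C          G          J          A
  I            2.075      1.063    0.09536     0.1522
  C         -0.02393   -0.02393   -0.02393    0.02393
  E            2.051      1.039    0.07143     0.1761
  solve Keq expr → x = 0.02393; check Q = 1.157
Then remove 0.1837 M of G.
Step 2:
                   C          G          J          A
  I            2.051     0.8554    0.07143     0.1761
  C         0.009428   0.009428   0.009428  -0.009428
  E             2.06     0.8648    0.08086     0.1667
  solve Keq expr → x = -0.009428; check Q = 1.157

Q₀ = 0.7236; Q < K (proceeds forward)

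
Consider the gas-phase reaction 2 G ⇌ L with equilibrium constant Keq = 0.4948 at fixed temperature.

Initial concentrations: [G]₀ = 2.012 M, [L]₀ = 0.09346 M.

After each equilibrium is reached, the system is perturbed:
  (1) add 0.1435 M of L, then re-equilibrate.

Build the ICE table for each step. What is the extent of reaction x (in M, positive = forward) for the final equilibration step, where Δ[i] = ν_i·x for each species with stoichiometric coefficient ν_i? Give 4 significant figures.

Q₀ = 0.02309 vs Keq = 0.4948 ⇒ Q<K, forward
Step 1:
                  G         L
  init        2.012   0.09346
  Δ         -0.9433    0.4717
  eq          1.069    0.5651
  solve Keq expr → x = 0.4717; check Q = 0.4948
Then add 0.1435 M of L.
Step 2:
                  G         L
  init        1.069    0.7086
  Δ         0.08958  -0.04479
  eq          1.158    0.6638
  solve Keq expr → x = -0.04479; check Q = 0.4948

x = -0.04479 M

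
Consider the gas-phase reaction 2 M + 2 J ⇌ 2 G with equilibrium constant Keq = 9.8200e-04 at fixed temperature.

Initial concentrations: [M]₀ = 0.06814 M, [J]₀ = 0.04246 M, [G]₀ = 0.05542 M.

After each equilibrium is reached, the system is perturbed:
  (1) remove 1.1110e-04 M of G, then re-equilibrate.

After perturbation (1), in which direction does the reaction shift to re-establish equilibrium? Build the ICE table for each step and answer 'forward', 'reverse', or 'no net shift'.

Q₀ = 366.9 vs Keq = 9.8200e-04 ⇒ Q>K, reverse
Step 1:
                   M          J          G
  Initial    0.06814    0.04246    0.05542
  Change     0.05504    0.05504   -0.05504
  Equil       0.1232     0.0975 3.7638e-04
  solve Keq expr → x = -0.02752; check Q = 9.8200e-04
Then remove 1.1110e-04 M of G.
Step 2:
                   M          J          G
  Initial     0.1232     0.0975 2.6528e-04
  Change  -1.1034e-04 -1.1034e-04 1.1034e-04
  Equil       0.1231    0.09739 3.7562e-04
  solve Keq expr → x = 5.5169e-05; check Q = 9.8200e-04

Direction: forward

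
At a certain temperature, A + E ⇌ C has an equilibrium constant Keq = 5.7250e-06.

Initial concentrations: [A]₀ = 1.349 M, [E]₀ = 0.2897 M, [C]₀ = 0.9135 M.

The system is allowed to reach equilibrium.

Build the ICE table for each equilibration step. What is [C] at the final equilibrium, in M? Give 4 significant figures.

Q₀ = 2.337 vs Keq = 5.7250e-06 ⇒ Q>K, reverse
Step 1:
                  A         E         C
  I           1.349    0.2897    0.9135
  C          0.9135    0.9135   -0.9135
  E           2.262     1.203 1.5585e-05
  solve Keq expr → x = -0.9135; check Q = 5.7250e-06

[C]_eq = 1.5585e-05 M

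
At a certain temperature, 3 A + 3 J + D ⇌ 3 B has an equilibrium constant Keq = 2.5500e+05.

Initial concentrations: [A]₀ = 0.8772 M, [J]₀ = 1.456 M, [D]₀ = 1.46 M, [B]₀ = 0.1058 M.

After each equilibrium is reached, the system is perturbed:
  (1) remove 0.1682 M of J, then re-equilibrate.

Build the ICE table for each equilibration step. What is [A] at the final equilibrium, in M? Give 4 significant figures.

Q₀ = 3.8934e-04 vs Keq = 2.5500e+05 ⇒ Q<K, forward
Step 1:
                   A          J          D          B
  init        0.8772      1.456       1.46     0.1058
  Δ          -0.8534    -0.8534    -0.2845     0.8534
  eq         0.02379     0.6026      1.176     0.9592
  solve Keq expr → x = 0.2845; check Q = 2.5500e+05
Then remove 0.1682 M of J.
Step 2:
                   A          J          D          B
  init       0.02379     0.4344      1.176     0.9592
  Δ         0.008287   0.008287   0.002762  -0.008287
  eq         0.03207     0.4427      1.178     0.9509
  solve Keq expr → x = -0.002762; check Q = 2.5500e+05

[A]_eq = 0.03207 M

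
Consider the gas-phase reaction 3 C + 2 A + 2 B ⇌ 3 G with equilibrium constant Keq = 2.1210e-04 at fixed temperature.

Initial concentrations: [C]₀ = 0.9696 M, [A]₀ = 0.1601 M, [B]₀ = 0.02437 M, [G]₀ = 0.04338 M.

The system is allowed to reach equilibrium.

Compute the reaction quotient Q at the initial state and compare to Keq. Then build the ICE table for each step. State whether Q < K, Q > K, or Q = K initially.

Q₀ = 5.883; Q > K (proceeds reverse)

Q₀ = 5.883 vs Keq = 2.1210e-04 ⇒ Q>K, reverse
Step 1:
                  C         A         B         G
  init       0.9696    0.1601   0.02437   0.04338
  Δ         0.04065    0.0271    0.0271  -0.04065
  eq           1.01    0.1872   0.05147  0.002728
  solve Keq expr → x = -0.01355; check Q = 2.1210e-04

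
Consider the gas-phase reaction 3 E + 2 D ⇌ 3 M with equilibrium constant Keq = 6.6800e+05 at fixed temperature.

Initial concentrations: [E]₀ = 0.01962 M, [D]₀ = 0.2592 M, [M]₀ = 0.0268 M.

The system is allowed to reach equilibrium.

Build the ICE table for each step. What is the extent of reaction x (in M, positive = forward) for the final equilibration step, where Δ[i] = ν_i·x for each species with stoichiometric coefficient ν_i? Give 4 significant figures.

x = 0.006103 M

Q₀ = 37.93 vs Keq = 6.6800e+05 ⇒ Q<K, forward
Step 1:
                    E           D           M
  Initial     0.01962      0.2592      0.0268
  Change     -0.01831    -0.01221     0.01831
  Equil      0.001311       0.247     0.04511
  solve Keq expr → x = 0.006103; check Q = 6.6800e+05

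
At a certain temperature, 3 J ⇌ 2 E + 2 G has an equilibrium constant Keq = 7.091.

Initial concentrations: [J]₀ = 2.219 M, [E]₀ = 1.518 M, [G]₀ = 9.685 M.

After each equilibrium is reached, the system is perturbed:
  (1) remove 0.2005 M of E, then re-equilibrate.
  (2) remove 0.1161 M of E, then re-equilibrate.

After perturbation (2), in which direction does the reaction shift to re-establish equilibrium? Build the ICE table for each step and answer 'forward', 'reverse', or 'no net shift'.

Direction: forward

Q₀ = 19.78 vs Keq = 7.091 ⇒ Q>K, reverse
Step 1:
                    J           E           G
  Initial       2.219       1.518       9.685
  Change       0.4367     -0.2912     -0.2912
  Equil         2.656       1.227       9.394
  solve Keq expr → x = -0.1456; check Q = 7.091
Then remove 0.2005 M of E.
Step 2:
                    J           E           G
  Initial       2.656       1.026       9.394
  Change      -0.1402     0.09348     0.09348
  Equil         2.516        1.12       9.487
  solve Keq expr → x = 0.04674; check Q = 7.091
Then remove 0.1161 M of E.
Step 3:
                    J           E           G
  Initial       2.516       1.004       9.487
  Change     -0.08273     0.05516     0.05516
  Equil         2.433       1.059       9.542
  solve Keq expr → x = 0.02758; check Q = 7.091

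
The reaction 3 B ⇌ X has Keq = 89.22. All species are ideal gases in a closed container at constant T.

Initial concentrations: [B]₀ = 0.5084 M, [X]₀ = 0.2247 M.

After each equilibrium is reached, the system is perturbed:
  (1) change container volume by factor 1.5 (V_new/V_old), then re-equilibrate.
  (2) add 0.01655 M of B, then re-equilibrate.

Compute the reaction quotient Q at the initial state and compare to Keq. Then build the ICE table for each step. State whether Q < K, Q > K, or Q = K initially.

Q₀ = 1.71; Q < K (proceeds forward)

Q₀ = 1.71 vs Keq = 89.22 ⇒ Q<K, forward
Step 1:
                  B         X
  Initial    0.5084    0.2247
  Change    -0.3519    0.1173
  Equil      0.1565     0.342
  solve Keq expr → x = 0.1173; check Q = 89.22
Then change container volume by factor 1.5 (V_new/V_old).
Step 2:
                  B         X
  Initial    0.1043     0.228
  Change    0.03033  -0.01011
  Equil      0.1347    0.2179
  solve Keq expr → x = -0.01011; check Q = 89.22
Then add 0.01655 M of B.
Step 3:
                  B         X
  Initial    0.1512    0.2179
  Change   -0.01549  0.005165
  Equil      0.1357    0.2231
  solve Keq expr → x = 0.005165; check Q = 89.22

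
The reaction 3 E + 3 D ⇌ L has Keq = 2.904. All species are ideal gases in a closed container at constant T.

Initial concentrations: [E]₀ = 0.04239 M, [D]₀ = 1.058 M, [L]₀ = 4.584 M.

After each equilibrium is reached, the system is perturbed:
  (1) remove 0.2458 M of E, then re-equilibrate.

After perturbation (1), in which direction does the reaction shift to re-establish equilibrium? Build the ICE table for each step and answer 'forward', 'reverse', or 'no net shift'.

Q₀ = 5.0816e+04 vs Keq = 2.904 ⇒ Q>K, reverse
Step 1:
                  E         D         L
  Initial   0.04239     1.058     4.584
  Change     0.6347    0.6347   -0.2116
  Equil      0.6771     1.693     4.372
  solve Keq expr → x = -0.2116; check Q = 2.904
Then remove 0.2458 M of E.
Step 2:
                  E         D         L
  Initial    0.4313     1.693     4.372
  Change     0.1784    0.1784  -0.05948
  Equil      0.6097     1.871     4.313
  solve Keq expr → x = -0.05948; check Q = 2.904

Direction: reverse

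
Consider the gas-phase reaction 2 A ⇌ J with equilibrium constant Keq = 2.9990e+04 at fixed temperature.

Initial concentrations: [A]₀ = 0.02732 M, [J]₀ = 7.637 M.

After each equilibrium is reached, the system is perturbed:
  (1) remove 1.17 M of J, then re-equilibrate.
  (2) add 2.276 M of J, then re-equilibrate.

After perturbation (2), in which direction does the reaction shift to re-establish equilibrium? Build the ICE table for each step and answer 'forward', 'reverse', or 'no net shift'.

Q₀ = 1.0232e+04 vs Keq = 2.9990e+04 ⇒ Q<K, forward
Step 1:
                  A         J
  I         0.02732     7.637
  C        -0.01136  0.005678
  E         0.01596     7.643
  solve Keq expr → x = 0.005678; check Q = 2.9990e+04
Then remove 1.17 M of J.
Step 2:
                  A         J
  I         0.01596     6.473
  C       -0.001272 6.3597e-04
  E         0.01469     6.473
  solve Keq expr → x = 6.3597e-04; check Q = 2.9990e+04
Then add 2.276 M of J.
Step 3:
                  A         J
  I         0.01469     8.749
  C        0.002387 -0.001194
  E         0.01708     8.748
  solve Keq expr → x = -0.001194; check Q = 2.9990e+04

Direction: reverse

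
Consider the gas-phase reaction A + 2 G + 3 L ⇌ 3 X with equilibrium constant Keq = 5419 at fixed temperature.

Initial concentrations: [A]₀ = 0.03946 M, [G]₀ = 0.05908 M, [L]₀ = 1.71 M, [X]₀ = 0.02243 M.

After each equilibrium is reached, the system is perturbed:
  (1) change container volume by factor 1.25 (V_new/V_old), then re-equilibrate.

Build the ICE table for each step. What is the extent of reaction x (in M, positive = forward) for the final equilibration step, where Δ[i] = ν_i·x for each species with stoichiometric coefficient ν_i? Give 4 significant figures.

Q₀ = 0.01639 vs Keq = 5419 ⇒ Q<K, forward
Step 1:
                    A           G           L           X
  init        0.03946     0.05908        1.71     0.02243
  Δ          -0.02844    -0.05687    -0.08531     0.08531
  eq          0.01102    0.002209       1.625      0.1077
  solve Keq expr → x = 0.02844; check Q = 5419
Then change container volume by factor 1.25 (V_new/V_old).
Step 2:
                    A           G           L           X
  init        0.00882    0.001767         1.3     0.08619
  Δ        3.0937e-04  6.1874e-04  9.2810e-04 -9.2810e-04
  eq         0.009129    0.002386       1.301     0.08526
  solve Keq expr → x = -3.0937e-04; check Q = 5419

x = -3.0937e-04 M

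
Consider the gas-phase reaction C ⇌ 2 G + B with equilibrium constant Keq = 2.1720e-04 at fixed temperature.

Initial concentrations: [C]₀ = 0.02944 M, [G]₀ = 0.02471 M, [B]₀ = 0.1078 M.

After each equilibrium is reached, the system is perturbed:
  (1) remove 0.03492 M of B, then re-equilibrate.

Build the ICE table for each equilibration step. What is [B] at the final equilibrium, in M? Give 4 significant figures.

[B]_eq = 0.06599 M

Q₀ = 0.002236 vs Keq = 2.1720e-04 ⇒ Q>K, reverse
Step 1:
                   C          G          B
  init       0.02944    0.02471     0.1078
  Δ         0.007854   -0.01571  -0.007854
  eq         0.03729   0.009003    0.09995
  solve Keq expr → x = -0.007854; check Q = 2.1720e-04
Then remove 0.03492 M of B.
Step 2:
                   C          G          B
  init       0.03729   0.009003    0.06503
  Δ       -9.6603e-04   0.001932 9.6603e-04
  eq         0.03633    0.01093    0.06599
  solve Keq expr → x = 9.6603e-04; check Q = 2.1720e-04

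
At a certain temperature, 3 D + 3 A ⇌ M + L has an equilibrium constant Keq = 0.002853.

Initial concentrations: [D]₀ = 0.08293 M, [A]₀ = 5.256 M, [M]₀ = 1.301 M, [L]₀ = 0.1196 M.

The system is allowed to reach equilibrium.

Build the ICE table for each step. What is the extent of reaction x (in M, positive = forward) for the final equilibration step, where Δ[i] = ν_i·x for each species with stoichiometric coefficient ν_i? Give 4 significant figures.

x = -0.09793 M

Q₀ = 1.879 vs Keq = 0.002853 ⇒ Q>K, reverse
Step 1:
                    D           A           M           L
  I           0.08293       5.256       1.301      0.1196
  C            0.2938      0.2938    -0.09793    -0.09793
  E            0.3767        5.55       1.203     0.02167
  solve Keq expr → x = -0.09793; check Q = 0.002853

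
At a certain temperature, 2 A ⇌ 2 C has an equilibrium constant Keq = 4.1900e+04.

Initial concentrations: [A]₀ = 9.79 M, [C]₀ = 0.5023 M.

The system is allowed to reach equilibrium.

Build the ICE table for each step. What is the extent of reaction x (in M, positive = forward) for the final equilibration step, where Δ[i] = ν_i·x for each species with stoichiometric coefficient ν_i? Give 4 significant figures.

x = 4.87 M

Q₀ = 0.002632 vs Keq = 4.1900e+04 ⇒ Q<K, forward
Step 1:
                  A         C
  Initial      9.79    0.5023
  Change      -9.74      9.74
  Equil     0.05004     10.24
  solve Keq expr → x = 4.87; check Q = 4.1900e+04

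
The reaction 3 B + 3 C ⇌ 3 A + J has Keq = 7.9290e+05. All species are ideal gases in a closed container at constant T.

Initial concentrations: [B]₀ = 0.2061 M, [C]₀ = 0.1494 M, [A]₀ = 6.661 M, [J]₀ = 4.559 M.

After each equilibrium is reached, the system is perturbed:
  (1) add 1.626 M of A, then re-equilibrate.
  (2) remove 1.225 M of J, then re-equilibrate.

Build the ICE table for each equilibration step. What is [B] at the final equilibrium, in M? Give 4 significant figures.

Q₀ = 4.6153e+07 vs Keq = 7.9290e+05 ⇒ Q>K, reverse
Step 1:
                  B         C         A         J
  init       0.2061    0.1494     6.661     4.559
  Δ          0.1639    0.1639   -0.1639  -0.05464
  eq           0.37    0.3133     6.497     4.504
  solve Keq expr → x = -0.05464; check Q = 7.9290e+05
Then add 1.626 M of A.
Step 2:
                  B         C         A         J
  init         0.37    0.3133     8.123     4.504
  Δ         0.03901   0.03901  -0.03901    -0.013
  eq          0.409    0.3523     8.084     4.491
  solve Keq expr → x = -0.013; check Q = 7.9290e+05
Then remove 1.225 M of J.
Step 3:
                  B         C         A         J
  init        0.409    0.3523     8.084     3.266
  Δ        -0.01903  -0.01903   0.01903  0.006343
  eq           0.39    0.3333     8.103     3.273
  solve Keq expr → x = 0.006343; check Q = 7.9290e+05

[B]_eq = 0.39 M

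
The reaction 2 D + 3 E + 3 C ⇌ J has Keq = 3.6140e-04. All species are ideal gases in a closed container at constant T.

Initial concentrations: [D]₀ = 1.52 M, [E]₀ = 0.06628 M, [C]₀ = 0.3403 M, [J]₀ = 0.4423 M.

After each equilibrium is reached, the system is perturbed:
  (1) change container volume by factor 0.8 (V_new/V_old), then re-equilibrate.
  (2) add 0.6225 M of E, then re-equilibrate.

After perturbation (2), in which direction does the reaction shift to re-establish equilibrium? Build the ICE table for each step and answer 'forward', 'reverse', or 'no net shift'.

Q₀ = 1.6684e+04 vs Keq = 3.6140e-04 ⇒ Q>K, reverse
Step 1:
                   D          E          C          J
  I             1.52    0.06628     0.3403     0.4423
  C           0.8448      1.267      1.267    -0.4224
  E            2.365      1.333      1.607     0.0199
  solve Keq expr → x = -0.4224; check Q = 3.6140e-04
Then change container volume by factor 0.8 (V_new/V_old).
Step 2:
                   D          E          C          J
  I            2.956      1.667      2.009    0.02488
  C         -0.09041    -0.1356    -0.1356    0.04521
  E            2.866      1.531      1.874    0.07009
  solve Keq expr → x = 0.04521; check Q = 3.6140e-04
Then add 0.6225 M of E.
Step 3:
                   D          E          C          J
  I            2.866      2.154      1.874    0.07009
  C         -0.09458    -0.1419    -0.1419    0.04729
  E            2.771      2.012      1.732     0.1174
  solve Keq expr → x = 0.04729; check Q = 3.6140e-04

Direction: forward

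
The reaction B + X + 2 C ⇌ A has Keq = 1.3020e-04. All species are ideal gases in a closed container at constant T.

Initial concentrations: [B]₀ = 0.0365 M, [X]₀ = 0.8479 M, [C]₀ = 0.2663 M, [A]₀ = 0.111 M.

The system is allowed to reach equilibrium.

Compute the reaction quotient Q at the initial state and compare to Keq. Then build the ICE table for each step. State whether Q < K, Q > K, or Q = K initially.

Q₀ = 50.58 vs Keq = 1.3020e-04 ⇒ Q>K, reverse
Step 1:
                   B          X          C          A
  I           0.0365     0.8479     0.2663      0.111
  C            0.111      0.111      0.222     -0.111
  E           0.1475     0.9589     0.4883 4.3906e-06
  solve Keq expr → x = -0.111; check Q = 1.3020e-04

Q₀ = 50.58; Q > K (proceeds reverse)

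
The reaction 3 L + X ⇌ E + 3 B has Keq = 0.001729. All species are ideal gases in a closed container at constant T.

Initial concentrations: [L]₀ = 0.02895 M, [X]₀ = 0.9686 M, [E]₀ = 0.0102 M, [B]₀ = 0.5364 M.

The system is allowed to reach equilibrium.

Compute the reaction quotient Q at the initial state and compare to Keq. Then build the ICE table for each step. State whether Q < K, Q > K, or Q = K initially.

Q₀ = 66.98 vs Keq = 0.001729 ⇒ Q>K, reverse
Step 1:
                   L          X          E          B
  init       0.02895     0.9686     0.0102     0.5364
  Δ          0.03059     0.0102    -0.0102   -0.03059
  eq         0.05954     0.9788 2.7605e-06     0.5058
  solve Keq expr → x = -0.0102; check Q = 0.001729

Q₀ = 66.98; Q > K (proceeds reverse)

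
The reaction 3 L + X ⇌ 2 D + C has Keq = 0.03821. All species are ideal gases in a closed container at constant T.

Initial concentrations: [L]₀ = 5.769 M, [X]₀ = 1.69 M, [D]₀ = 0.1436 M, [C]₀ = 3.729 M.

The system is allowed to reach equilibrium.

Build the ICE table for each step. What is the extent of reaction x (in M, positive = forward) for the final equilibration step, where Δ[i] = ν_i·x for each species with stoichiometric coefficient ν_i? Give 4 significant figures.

x = 0.4346 M

Q₀ = 2.3698e-04 vs Keq = 0.03821 ⇒ Q<K, forward
Step 1:
                   L          X          D          C
  init         5.769       1.69     0.1436      3.729
  Δ           -1.304    -0.4346     0.8692     0.4346
  eq           4.465      1.255      1.013      4.164
  solve Keq expr → x = 0.4346; check Q = 0.03821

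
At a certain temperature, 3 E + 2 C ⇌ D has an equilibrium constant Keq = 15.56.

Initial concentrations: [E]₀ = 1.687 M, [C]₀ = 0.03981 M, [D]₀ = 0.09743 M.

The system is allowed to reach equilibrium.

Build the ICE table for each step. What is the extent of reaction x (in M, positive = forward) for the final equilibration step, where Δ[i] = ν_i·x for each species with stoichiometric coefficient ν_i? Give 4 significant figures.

Q₀ = 12.8 vs Keq = 15.56 ⇒ Q<K, forward
Step 1:
                    E           C           D
  init          1.687     0.03981     0.09743
  Δ          -0.00486    -0.00324     0.00162
  eq            1.682     0.03657     0.09905
  solve Keq expr → x = 0.00162; check Q = 15.56

x = 0.00162 M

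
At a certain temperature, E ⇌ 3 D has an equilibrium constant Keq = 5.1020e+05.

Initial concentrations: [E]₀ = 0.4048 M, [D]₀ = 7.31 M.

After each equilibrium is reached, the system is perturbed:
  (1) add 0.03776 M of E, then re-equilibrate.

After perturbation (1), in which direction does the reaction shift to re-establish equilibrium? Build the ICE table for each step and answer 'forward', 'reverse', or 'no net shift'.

Direction: forward

Q₀ = 965 vs Keq = 5.1020e+05 ⇒ Q<K, forward
Step 1:
                  E         D
  Initial    0.4048      7.31
  Change    -0.4036     1.211
  Equil    0.001213     8.521
  solve Keq expr → x = 0.4036; check Q = 5.1020e+05
Then add 0.03776 M of E.
Step 2:
                  E         D
  Initial   0.03897     8.521
  Change   -0.03771    0.1131
  Equil    0.001261     8.634
  solve Keq expr → x = 0.03771; check Q = 5.1020e+05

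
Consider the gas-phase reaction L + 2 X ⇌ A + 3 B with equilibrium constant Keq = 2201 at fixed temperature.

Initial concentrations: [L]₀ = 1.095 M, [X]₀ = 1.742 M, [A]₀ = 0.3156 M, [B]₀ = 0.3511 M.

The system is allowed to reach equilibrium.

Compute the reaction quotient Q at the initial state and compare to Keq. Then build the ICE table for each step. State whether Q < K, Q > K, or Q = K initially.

Q₀ = 0.004111 vs Keq = 2201 ⇒ Q<K, forward
Step 1:
                    L           X           A           B
  Initial       1.095       1.742      0.3156      0.3511
  Change      -0.7825      -1.565      0.7825       2.347
  Equil        0.3125      0.1771       1.098       2.698
  solve Keq expr → x = 0.7825; check Q = 2201

Q₀ = 0.004111; Q < K (proceeds forward)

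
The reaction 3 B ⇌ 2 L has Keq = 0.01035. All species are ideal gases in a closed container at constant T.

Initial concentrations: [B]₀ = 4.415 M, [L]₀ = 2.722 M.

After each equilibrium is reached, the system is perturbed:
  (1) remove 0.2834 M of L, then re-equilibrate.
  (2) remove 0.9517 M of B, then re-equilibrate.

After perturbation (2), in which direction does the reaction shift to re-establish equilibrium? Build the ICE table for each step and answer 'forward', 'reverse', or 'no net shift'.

Direction: reverse

Q₀ = 0.0861 vs Keq = 0.01035 ⇒ Q>K, reverse
Step 1:
                    B           L
  I             4.415       2.722
  C             1.748      -1.165
  E             6.163       1.557
  solve Keq expr → x = -0.5827; check Q = 0.01035
Then remove 0.2834 M of L.
Step 2:
                    B           L
  I             6.163       1.273
  C           -0.2722      0.1814
  E             5.891       1.455
  solve Keq expr → x = 0.09072; check Q = 0.01035
Then remove 0.9517 M of B.
Step 3:
                    B           L
  I             4.939       1.455
  C             0.334     -0.2227
  E             5.273       1.232
  solve Keq expr → x = -0.1113; check Q = 0.01035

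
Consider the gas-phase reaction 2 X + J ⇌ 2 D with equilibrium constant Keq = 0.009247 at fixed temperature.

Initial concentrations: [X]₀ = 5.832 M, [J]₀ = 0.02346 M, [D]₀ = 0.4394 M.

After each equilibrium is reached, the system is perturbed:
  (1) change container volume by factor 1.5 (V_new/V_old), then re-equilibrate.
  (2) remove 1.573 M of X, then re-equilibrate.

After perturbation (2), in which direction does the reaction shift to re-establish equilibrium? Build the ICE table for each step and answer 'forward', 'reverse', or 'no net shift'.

Direction: reverse

Q₀ = 0.242 vs Keq = 0.009247 ⇒ Q>K, reverse
Step 1:
                    X           J           D
  I             5.832     0.02346      0.4394
  C            0.2247      0.1124     -0.2247
  E             6.057      0.1358      0.2147
  solve Keq expr → x = -0.1124; check Q = 0.009247
Then change container volume by factor 1.5 (V_new/V_old).
Step 2:
                    X           J           D
  I             4.038     0.09055      0.1431
  C           0.01953    0.009764    -0.01953
  E             4.057      0.1003      0.1236
  solve Keq expr → x = -0.009764; check Q = 0.009247
Then remove 1.573 M of X.
Step 3:
                    X           J           D
  I             2.484      0.1003      0.1236
  C           0.03948     0.01974    -0.03948
  E             2.524      0.1201     0.08409
  solve Keq expr → x = -0.01974; check Q = 0.009247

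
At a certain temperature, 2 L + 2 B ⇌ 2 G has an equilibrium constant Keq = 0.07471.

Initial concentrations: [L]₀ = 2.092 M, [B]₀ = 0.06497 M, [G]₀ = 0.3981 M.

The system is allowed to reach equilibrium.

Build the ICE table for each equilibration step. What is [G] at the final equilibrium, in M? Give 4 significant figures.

[G]_eq = 0.1793 M

Q₀ = 8.579 vs Keq = 0.07471 ⇒ Q>K, reverse
Step 1:
                  L         B         G
  init        2.092   0.06497    0.3981
  Δ          0.2188    0.2188   -0.2188
  eq          2.311    0.2838    0.1793
  solve Keq expr → x = -0.1094; check Q = 0.07471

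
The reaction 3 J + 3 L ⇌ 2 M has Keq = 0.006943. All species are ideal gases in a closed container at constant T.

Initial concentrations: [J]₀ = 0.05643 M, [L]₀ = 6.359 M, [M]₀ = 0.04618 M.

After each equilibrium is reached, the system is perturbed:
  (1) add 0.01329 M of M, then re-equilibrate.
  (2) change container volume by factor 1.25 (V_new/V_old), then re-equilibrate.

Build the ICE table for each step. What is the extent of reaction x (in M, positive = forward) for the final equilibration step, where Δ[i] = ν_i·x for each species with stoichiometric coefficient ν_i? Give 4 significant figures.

Q₀ = 0.04615 vs Keq = 0.006943 ⇒ Q>K, reverse
Step 1:
                   J          L          M
  init       0.05643      6.359    0.04618
  Δ          0.02362    0.02362   -0.01575
  eq         0.08005      6.383    0.03043
  solve Keq expr → x = -0.007874; check Q = 0.006943
Then add 0.01329 M of M.
Step 2:
                   J          L          M
  init       0.08005      6.383    0.04372
  Δ          0.01052    0.01052   -0.00701
  eq         0.09057      6.393    0.03671
  solve Keq expr → x = -0.003505; check Q = 0.006943
Then change container volume by factor 1.25 (V_new/V_old).
Step 3:
                   J          L          M
  init       0.07245      5.115    0.02937
  Δ         0.009832   0.009832  -0.006554
  eq         0.08229      5.124    0.02281
  solve Keq expr → x = -0.003277; check Q = 0.006943

x = -0.003277 M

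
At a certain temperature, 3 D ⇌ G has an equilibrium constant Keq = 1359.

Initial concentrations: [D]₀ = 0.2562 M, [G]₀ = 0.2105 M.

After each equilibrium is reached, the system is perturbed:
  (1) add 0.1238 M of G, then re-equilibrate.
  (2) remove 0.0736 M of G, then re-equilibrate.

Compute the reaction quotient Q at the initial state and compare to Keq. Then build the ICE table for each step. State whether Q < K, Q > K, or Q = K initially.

Q₀ = 12.52 vs Keq = 1359 ⇒ Q<K, forward
Step 1:
                   D          G
  Initial     0.2562     0.2105
  Change     -0.1974     0.0658
  Equil       0.0588     0.2763
  solve Keq expr → x = 0.0658; check Q = 1359
Then add 0.1238 M of G.
Step 2:
                   D          G
  Initial     0.0588     0.4001
  Change    0.007583  -0.002528
  Equil      0.06638     0.3976
  solve Keq expr → x = -0.002528; check Q = 1359
Then remove 0.0736 M of G.
Step 3:
                   D          G
  Initial    0.06638      0.324
  Change   -0.004288   0.001429
  Equil       0.0621     0.3254
  solve Keq expr → x = 0.001429; check Q = 1359

Q₀ = 12.52; Q < K (proceeds forward)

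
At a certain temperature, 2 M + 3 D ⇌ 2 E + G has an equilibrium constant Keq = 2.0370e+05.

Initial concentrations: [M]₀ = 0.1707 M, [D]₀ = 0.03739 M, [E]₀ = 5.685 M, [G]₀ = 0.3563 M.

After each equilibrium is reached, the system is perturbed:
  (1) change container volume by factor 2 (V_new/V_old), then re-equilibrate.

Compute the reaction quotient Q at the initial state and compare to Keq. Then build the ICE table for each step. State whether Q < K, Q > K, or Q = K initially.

Q₀ = 7.5604e+06 vs Keq = 2.0370e+05 ⇒ Q>K, reverse
Step 1:
                  M         D         E         G
  init       0.1707   0.03739     5.685    0.3563
  Δ         0.04445   0.06668  -0.04445  -0.02223
  eq         0.2152    0.1041     5.641    0.3341
  solve Keq expr → x = -0.02223; check Q = 2.0370e+05
Then change container volume by factor 2 (V_new/V_old).
Step 2:
                  M         D         E         G
  init       0.1076   0.05204      2.82     0.167
  Δ         0.01488   0.02232  -0.01488 -0.007442
  eq         0.1225   0.07436     2.805    0.1596
  solve Keq expr → x = -0.007442; check Q = 2.0370e+05

Q₀ = 7.5604e+06; Q > K (proceeds reverse)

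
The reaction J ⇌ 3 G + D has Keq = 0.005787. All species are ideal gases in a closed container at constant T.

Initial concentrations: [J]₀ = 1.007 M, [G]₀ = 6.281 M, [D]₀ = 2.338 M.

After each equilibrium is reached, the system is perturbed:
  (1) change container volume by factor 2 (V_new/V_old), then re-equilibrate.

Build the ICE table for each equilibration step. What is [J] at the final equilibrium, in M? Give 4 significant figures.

Q₀ = 575.3 vs Keq = 0.005787 ⇒ Q>K, reverse
Step 1:
                   J          G          D
  Initial      1.007      6.281      2.338
  Change       1.973     -5.919     -1.973
  Equil         2.98     0.3616     0.3649
  solve Keq expr → x = -1.973; check Q = 0.005787
Then change container volume by factor 2 (V_new/V_old).
Step 2:
                   J          G          D
  Initial       1.49     0.1808     0.1824
  Change    -0.04971     0.1491    0.04971
  Equil         1.44     0.3299     0.2321
  solve Keq expr → x = 0.04971; check Q = 0.005787

[J]_eq = 1.44 M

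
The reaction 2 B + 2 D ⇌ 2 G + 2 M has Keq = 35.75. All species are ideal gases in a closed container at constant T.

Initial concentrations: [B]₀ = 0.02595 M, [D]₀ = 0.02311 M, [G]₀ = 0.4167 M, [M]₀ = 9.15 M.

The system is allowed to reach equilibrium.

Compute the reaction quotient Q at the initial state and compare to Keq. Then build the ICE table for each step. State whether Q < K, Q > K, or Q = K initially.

Q₀ = 4.0422e+07; Q > K (proceeds reverse)

Q₀ = 4.0422e+07 vs Keq = 35.75 ⇒ Q>K, reverse
Step 1:
                    B           D           G           M
  init        0.02595     0.02311      0.4167        9.15
  Δ             0.331       0.331      -0.331      -0.331
  eq            0.357      0.3541      0.0857       8.819
  solve Keq expr → x = -0.1655; check Q = 35.75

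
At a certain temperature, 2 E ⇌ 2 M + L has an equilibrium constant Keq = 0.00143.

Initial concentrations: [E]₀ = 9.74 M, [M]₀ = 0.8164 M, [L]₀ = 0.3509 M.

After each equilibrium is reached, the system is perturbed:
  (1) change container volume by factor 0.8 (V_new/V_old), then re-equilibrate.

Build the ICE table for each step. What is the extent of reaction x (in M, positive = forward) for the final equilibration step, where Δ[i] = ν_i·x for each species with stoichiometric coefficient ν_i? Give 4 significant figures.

Q₀ = 0.002465 vs Keq = 0.00143 ⇒ Q>K, reverse
Step 1:
                   E          M          L
  init          9.74     0.8164     0.3509
  Δ           0.1231    -0.1231   -0.06153
  eq           9.863     0.6933     0.2894
  solve Keq expr → x = -0.06153; check Q = 0.00143
Then change container volume by factor 0.8 (V_new/V_old).
Step 2:
                   E          M          L
  init         12.33     0.8667     0.3617
  Δ          0.05598   -0.05598   -0.02799
  eq           12.38     0.8107     0.3337
  solve Keq expr → x = -0.02799; check Q = 0.00143

x = -0.02799 M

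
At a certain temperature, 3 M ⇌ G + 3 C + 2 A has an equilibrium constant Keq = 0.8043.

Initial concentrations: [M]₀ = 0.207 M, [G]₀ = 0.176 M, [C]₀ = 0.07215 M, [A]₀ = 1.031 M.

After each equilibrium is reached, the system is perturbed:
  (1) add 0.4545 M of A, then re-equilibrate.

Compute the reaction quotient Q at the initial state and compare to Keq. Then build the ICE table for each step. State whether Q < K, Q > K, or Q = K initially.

Q₀ = 0.007922; Q < K (proceeds forward)

Q₀ = 0.007922 vs Keq = 0.8043 ⇒ Q<K, forward
Step 1:
                    M           G           C           A
  Initial       0.207       0.176     0.07215       1.031
  Change     -0.09442     0.03147     0.09442     0.06295
  Equil        0.1126      0.2075      0.1666       1.094
  solve Keq expr → x = 0.03147; check Q = 0.8043
Then add 0.4545 M of A.
Step 2:
                    M           G           C           A
  Initial      0.1126      0.2075      0.1666       1.548
  Change      0.01498   -0.004994    -0.01498   -0.009989
  Equil        0.1276      0.2025      0.1516       1.538
  solve Keq expr → x = -0.004994; check Q = 0.8043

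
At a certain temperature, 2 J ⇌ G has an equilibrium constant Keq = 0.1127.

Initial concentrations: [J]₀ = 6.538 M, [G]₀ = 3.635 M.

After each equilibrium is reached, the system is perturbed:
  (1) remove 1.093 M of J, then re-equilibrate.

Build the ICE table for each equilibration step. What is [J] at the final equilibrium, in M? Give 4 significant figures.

Q₀ = 0.08504 vs Keq = 0.1127 ⇒ Q<K, forward
Step 1:
                  J         G
  I           6.538     3.635
  C         -0.6211    0.3106
  E           5.917     3.946
  solve Keq expr → x = 0.3106; check Q = 0.1127
Then remove 1.093 M of J.
Step 2:
                  J         G
  I           4.824     3.946
  C          0.7893   -0.3946
  E           5.613     3.551
  solve Keq expr → x = -0.3946; check Q = 0.1127

[J]_eq = 5.613 M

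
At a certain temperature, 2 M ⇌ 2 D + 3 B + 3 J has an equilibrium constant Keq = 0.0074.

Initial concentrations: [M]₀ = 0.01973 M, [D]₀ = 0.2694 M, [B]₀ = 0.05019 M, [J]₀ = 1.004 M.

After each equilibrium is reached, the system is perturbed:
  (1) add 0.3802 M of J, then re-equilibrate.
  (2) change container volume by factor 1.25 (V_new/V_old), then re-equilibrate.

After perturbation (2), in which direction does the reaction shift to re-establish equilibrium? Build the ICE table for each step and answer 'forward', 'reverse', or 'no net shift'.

Direction: forward

Q₀ = 0.02386 vs Keq = 0.0074 ⇒ Q>K, reverse
Step 1:
                   M          D          B          J
  init       0.01973     0.2694    0.05019      1.004
  Δ         0.005872  -0.005872  -0.008809  -0.008809
  eq          0.0256     0.2635    0.04138     0.9952
  solve Keq expr → x = -0.002936; check Q = 0.0074
Then add 0.3802 M of J.
Step 2:
                   M          D          B          J
  init        0.0256     0.2635    0.04138      1.375
  Δ         0.004805  -0.004805  -0.007208  -0.007208
  eq         0.03041     0.2587    0.03417      1.368
  solve Keq expr → x = -0.002403; check Q = 0.0074
Then change container volume by factor 1.25 (V_new/V_old).
Step 3:
                   M          D          B          J
  init       0.02433      0.207    0.02734      1.095
  Δ        -0.005338   0.005338   0.008007   0.008007
  eq         0.01899     0.2123    0.03535      1.103
  solve Keq expr → x = 0.002669; check Q = 0.0074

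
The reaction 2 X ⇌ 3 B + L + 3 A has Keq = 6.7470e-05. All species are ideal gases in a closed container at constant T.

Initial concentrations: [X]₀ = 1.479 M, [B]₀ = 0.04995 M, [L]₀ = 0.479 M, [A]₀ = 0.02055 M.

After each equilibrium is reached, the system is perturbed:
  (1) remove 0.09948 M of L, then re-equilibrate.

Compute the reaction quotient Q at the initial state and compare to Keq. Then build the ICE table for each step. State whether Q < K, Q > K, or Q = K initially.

Q₀ = 2.3683e-10 vs Keq = 6.7470e-05 ⇒ Q<K, forward
Step 1:
                    X           B           L           A
  I             1.479     0.04995       0.479     0.02055
  C           -0.1406      0.2109      0.0703      0.2109
  E             1.338      0.2608      0.5493      0.2314
  solve Keq expr → x = 0.0703; check Q = 6.7470e-05
Then remove 0.09948 M of L.
Step 2:
                    X           B           L           A
  I             1.338      0.2608      0.4498      0.2314
  C         -0.005159    0.007738    0.002579    0.007738
  E             1.333      0.2686      0.4524      0.2392
  solve Keq expr → x = 0.002579; check Q = 6.7470e-05

Q₀ = 2.3683e-10; Q < K (proceeds forward)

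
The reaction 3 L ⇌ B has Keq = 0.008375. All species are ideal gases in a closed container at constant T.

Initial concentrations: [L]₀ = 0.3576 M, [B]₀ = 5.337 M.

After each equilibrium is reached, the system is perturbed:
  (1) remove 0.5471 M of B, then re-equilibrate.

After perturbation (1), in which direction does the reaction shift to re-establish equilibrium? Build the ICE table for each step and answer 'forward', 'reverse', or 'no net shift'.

Direction: forward

Q₀ = 116.7 vs Keq = 0.008375 ⇒ Q>K, reverse
Step 1:
                    L           B
  I            0.3576       5.337
  C               6.8      -2.267
  E             7.157        3.07
  solve Keq expr → x = -2.267; check Q = 0.008375
Then remove 0.5471 M of B.
Step 2:
                    L           B
  I             7.157       2.523
  C           -0.3511       0.117
  E             6.806        2.64
  solve Keq expr → x = 0.117; check Q = 0.008375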